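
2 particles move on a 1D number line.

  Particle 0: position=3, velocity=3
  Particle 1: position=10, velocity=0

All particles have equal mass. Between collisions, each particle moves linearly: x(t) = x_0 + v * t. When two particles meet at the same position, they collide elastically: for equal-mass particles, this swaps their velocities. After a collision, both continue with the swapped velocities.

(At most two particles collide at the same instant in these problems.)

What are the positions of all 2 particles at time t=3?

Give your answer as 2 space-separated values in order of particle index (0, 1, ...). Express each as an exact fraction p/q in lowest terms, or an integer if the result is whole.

Answer: 10 12

Derivation:
Collision at t=7/3: particles 0 and 1 swap velocities; positions: p0=10 p1=10; velocities now: v0=0 v1=3
Advance to t=3 (no further collisions before then); velocities: v0=0 v1=3; positions = 10 12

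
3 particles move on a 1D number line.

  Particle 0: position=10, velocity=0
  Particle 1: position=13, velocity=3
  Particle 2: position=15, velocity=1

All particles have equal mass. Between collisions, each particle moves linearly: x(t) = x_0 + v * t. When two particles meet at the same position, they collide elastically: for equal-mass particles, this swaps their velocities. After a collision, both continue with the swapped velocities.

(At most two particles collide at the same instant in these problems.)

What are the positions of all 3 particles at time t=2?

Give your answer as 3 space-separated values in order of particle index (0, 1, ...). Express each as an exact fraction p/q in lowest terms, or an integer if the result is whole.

Answer: 10 17 19

Derivation:
Collision at t=1: particles 1 and 2 swap velocities; positions: p0=10 p1=16 p2=16; velocities now: v0=0 v1=1 v2=3
Advance to t=2 (no further collisions before then); velocities: v0=0 v1=1 v2=3; positions = 10 17 19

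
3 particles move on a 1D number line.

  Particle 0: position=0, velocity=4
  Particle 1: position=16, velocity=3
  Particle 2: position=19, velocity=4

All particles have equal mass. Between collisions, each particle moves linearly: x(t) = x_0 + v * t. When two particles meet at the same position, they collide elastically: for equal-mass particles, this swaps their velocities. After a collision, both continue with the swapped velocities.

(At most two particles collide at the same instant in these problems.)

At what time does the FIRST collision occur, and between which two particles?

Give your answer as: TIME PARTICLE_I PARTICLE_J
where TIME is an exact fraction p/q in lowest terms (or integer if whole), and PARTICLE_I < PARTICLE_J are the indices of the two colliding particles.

Pair (0,1): pos 0,16 vel 4,3 -> gap=16, closing at 1/unit, collide at t=16
Pair (1,2): pos 16,19 vel 3,4 -> not approaching (rel speed -1 <= 0)
Earliest collision: t=16 between 0 and 1

Answer: 16 0 1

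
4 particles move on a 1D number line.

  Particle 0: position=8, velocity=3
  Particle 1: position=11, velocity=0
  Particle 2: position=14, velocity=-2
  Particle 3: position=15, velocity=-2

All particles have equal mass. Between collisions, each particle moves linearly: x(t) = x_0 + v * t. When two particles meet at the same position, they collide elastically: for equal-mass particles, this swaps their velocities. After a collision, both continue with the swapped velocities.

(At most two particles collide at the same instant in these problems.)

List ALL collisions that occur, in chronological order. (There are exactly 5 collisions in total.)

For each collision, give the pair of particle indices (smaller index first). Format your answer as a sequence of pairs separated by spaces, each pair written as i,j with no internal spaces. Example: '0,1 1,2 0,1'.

Answer: 0,1 1,2 2,3 0,1 1,2

Derivation:
Collision at t=1: particles 0 and 1 swap velocities; positions: p0=11 p1=11 p2=12 p3=13; velocities now: v0=0 v1=3 v2=-2 v3=-2
Collision at t=6/5: particles 1 and 2 swap velocities; positions: p0=11 p1=58/5 p2=58/5 p3=63/5; velocities now: v0=0 v1=-2 v2=3 v3=-2
Collision at t=7/5: particles 2 and 3 swap velocities; positions: p0=11 p1=56/5 p2=61/5 p3=61/5; velocities now: v0=0 v1=-2 v2=-2 v3=3
Collision at t=3/2: particles 0 and 1 swap velocities; positions: p0=11 p1=11 p2=12 p3=25/2; velocities now: v0=-2 v1=0 v2=-2 v3=3
Collision at t=2: particles 1 and 2 swap velocities; positions: p0=10 p1=11 p2=11 p3=14; velocities now: v0=-2 v1=-2 v2=0 v3=3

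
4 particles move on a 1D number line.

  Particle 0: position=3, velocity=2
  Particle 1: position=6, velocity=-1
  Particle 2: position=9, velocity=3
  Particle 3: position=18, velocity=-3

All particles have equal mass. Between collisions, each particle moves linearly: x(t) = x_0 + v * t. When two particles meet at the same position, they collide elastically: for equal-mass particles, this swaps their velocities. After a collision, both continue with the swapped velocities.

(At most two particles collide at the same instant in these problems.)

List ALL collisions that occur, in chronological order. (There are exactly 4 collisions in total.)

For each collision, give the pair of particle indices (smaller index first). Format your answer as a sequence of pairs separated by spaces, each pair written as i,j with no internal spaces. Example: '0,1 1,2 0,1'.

Answer: 0,1 2,3 1,2 0,1

Derivation:
Collision at t=1: particles 0 and 1 swap velocities; positions: p0=5 p1=5 p2=12 p3=15; velocities now: v0=-1 v1=2 v2=3 v3=-3
Collision at t=3/2: particles 2 and 3 swap velocities; positions: p0=9/2 p1=6 p2=27/2 p3=27/2; velocities now: v0=-1 v1=2 v2=-3 v3=3
Collision at t=3: particles 1 and 2 swap velocities; positions: p0=3 p1=9 p2=9 p3=18; velocities now: v0=-1 v1=-3 v2=2 v3=3
Collision at t=6: particles 0 and 1 swap velocities; positions: p0=0 p1=0 p2=15 p3=27; velocities now: v0=-3 v1=-1 v2=2 v3=3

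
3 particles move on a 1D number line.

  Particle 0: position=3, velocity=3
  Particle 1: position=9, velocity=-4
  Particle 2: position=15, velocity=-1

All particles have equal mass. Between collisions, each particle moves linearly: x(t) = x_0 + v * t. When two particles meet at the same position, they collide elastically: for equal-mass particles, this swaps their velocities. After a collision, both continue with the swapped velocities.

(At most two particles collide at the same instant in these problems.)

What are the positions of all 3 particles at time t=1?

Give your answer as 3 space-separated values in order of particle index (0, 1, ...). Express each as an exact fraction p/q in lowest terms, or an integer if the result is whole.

Answer: 5 6 14

Derivation:
Collision at t=6/7: particles 0 and 1 swap velocities; positions: p0=39/7 p1=39/7 p2=99/7; velocities now: v0=-4 v1=3 v2=-1
Advance to t=1 (no further collisions before then); velocities: v0=-4 v1=3 v2=-1; positions = 5 6 14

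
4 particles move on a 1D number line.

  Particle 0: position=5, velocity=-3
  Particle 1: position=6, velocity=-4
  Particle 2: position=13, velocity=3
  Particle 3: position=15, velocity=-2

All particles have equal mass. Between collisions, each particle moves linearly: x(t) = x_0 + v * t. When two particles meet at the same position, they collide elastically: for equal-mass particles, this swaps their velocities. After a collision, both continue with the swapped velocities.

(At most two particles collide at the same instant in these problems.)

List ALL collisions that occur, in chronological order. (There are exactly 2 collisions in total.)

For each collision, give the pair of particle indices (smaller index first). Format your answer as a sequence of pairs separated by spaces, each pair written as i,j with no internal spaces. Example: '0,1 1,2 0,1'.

Collision at t=2/5: particles 2 and 3 swap velocities; positions: p0=19/5 p1=22/5 p2=71/5 p3=71/5; velocities now: v0=-3 v1=-4 v2=-2 v3=3
Collision at t=1: particles 0 and 1 swap velocities; positions: p0=2 p1=2 p2=13 p3=16; velocities now: v0=-4 v1=-3 v2=-2 v3=3

Answer: 2,3 0,1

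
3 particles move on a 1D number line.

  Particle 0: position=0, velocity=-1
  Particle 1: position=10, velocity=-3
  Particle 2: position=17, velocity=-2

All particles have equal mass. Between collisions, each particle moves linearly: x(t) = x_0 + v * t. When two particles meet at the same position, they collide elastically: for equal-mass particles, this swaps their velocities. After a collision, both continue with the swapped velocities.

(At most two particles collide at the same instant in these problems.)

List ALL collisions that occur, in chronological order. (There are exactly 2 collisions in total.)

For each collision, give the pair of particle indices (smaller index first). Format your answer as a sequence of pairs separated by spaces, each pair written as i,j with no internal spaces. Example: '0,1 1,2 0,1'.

Collision at t=5: particles 0 and 1 swap velocities; positions: p0=-5 p1=-5 p2=7; velocities now: v0=-3 v1=-1 v2=-2
Collision at t=17: particles 1 and 2 swap velocities; positions: p0=-41 p1=-17 p2=-17; velocities now: v0=-3 v1=-2 v2=-1

Answer: 0,1 1,2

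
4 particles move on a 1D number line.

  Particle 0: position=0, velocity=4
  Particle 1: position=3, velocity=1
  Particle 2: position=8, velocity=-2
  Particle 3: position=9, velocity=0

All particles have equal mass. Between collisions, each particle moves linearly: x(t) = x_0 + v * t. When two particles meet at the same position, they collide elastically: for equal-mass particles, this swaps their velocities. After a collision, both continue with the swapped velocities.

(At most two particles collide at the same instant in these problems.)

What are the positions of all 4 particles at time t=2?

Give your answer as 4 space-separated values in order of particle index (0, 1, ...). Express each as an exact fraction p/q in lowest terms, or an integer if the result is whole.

Answer: 4 5 8 9

Derivation:
Collision at t=1: particles 0 and 1 swap velocities; positions: p0=4 p1=4 p2=6 p3=9; velocities now: v0=1 v1=4 v2=-2 v3=0
Collision at t=4/3: particles 1 and 2 swap velocities; positions: p0=13/3 p1=16/3 p2=16/3 p3=9; velocities now: v0=1 v1=-2 v2=4 v3=0
Collision at t=5/3: particles 0 and 1 swap velocities; positions: p0=14/3 p1=14/3 p2=20/3 p3=9; velocities now: v0=-2 v1=1 v2=4 v3=0
Advance to t=2 (no further collisions before then); velocities: v0=-2 v1=1 v2=4 v3=0; positions = 4 5 8 9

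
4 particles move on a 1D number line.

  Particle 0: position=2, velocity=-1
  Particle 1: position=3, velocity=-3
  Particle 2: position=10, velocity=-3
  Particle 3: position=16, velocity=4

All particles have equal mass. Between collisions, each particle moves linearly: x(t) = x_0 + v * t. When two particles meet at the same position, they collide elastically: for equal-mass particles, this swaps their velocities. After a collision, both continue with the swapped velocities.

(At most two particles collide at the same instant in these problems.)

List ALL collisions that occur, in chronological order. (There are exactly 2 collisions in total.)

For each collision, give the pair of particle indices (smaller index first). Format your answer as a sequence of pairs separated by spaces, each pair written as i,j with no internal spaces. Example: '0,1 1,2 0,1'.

Collision at t=1/2: particles 0 and 1 swap velocities; positions: p0=3/2 p1=3/2 p2=17/2 p3=18; velocities now: v0=-3 v1=-1 v2=-3 v3=4
Collision at t=4: particles 1 and 2 swap velocities; positions: p0=-9 p1=-2 p2=-2 p3=32; velocities now: v0=-3 v1=-3 v2=-1 v3=4

Answer: 0,1 1,2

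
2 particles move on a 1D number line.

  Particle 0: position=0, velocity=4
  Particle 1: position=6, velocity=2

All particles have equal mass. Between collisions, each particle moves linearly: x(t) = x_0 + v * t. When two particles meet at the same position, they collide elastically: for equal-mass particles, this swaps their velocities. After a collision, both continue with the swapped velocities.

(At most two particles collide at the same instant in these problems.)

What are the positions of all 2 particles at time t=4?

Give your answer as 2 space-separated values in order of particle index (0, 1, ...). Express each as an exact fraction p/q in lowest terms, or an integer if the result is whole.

Answer: 14 16

Derivation:
Collision at t=3: particles 0 and 1 swap velocities; positions: p0=12 p1=12; velocities now: v0=2 v1=4
Advance to t=4 (no further collisions before then); velocities: v0=2 v1=4; positions = 14 16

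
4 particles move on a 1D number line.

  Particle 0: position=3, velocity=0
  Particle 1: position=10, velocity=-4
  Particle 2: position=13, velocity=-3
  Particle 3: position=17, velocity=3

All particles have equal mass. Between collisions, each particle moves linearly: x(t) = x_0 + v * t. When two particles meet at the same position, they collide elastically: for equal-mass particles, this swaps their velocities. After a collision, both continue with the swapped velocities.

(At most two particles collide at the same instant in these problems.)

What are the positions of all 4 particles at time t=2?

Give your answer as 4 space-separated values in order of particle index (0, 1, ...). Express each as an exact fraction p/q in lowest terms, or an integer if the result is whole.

Answer: 2 3 7 23

Derivation:
Collision at t=7/4: particles 0 and 1 swap velocities; positions: p0=3 p1=3 p2=31/4 p3=89/4; velocities now: v0=-4 v1=0 v2=-3 v3=3
Advance to t=2 (no further collisions before then); velocities: v0=-4 v1=0 v2=-3 v3=3; positions = 2 3 7 23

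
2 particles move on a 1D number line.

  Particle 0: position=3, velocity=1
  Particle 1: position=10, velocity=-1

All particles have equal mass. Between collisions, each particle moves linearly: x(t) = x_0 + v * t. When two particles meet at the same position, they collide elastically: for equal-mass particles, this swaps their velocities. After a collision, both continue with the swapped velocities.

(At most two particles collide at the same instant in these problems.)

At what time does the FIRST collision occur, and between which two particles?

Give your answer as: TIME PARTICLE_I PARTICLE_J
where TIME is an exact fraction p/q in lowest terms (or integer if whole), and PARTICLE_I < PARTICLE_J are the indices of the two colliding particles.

Answer: 7/2 0 1

Derivation:
Pair (0,1): pos 3,10 vel 1,-1 -> gap=7, closing at 2/unit, collide at t=7/2
Earliest collision: t=7/2 between 0 and 1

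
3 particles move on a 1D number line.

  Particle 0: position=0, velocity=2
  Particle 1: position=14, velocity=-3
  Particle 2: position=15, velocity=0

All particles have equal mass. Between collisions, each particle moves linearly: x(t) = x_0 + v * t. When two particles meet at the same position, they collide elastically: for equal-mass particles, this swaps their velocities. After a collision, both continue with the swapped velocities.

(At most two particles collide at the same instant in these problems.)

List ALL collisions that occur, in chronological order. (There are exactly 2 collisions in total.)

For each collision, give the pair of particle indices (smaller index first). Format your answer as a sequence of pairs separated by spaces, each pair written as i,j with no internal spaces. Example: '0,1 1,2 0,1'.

Collision at t=14/5: particles 0 and 1 swap velocities; positions: p0=28/5 p1=28/5 p2=15; velocities now: v0=-3 v1=2 v2=0
Collision at t=15/2: particles 1 and 2 swap velocities; positions: p0=-17/2 p1=15 p2=15; velocities now: v0=-3 v1=0 v2=2

Answer: 0,1 1,2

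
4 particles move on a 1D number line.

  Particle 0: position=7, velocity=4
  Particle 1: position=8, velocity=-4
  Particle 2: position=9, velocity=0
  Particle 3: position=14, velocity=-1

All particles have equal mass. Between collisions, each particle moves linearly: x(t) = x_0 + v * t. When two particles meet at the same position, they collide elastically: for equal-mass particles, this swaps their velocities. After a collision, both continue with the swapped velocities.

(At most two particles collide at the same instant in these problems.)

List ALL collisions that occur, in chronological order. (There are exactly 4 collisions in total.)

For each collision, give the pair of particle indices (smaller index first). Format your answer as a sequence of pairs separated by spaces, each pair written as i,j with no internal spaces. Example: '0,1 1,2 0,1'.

Collision at t=1/8: particles 0 and 1 swap velocities; positions: p0=15/2 p1=15/2 p2=9 p3=111/8; velocities now: v0=-4 v1=4 v2=0 v3=-1
Collision at t=1/2: particles 1 and 2 swap velocities; positions: p0=6 p1=9 p2=9 p3=27/2; velocities now: v0=-4 v1=0 v2=4 v3=-1
Collision at t=7/5: particles 2 and 3 swap velocities; positions: p0=12/5 p1=9 p2=63/5 p3=63/5; velocities now: v0=-4 v1=0 v2=-1 v3=4
Collision at t=5: particles 1 and 2 swap velocities; positions: p0=-12 p1=9 p2=9 p3=27; velocities now: v0=-4 v1=-1 v2=0 v3=4

Answer: 0,1 1,2 2,3 1,2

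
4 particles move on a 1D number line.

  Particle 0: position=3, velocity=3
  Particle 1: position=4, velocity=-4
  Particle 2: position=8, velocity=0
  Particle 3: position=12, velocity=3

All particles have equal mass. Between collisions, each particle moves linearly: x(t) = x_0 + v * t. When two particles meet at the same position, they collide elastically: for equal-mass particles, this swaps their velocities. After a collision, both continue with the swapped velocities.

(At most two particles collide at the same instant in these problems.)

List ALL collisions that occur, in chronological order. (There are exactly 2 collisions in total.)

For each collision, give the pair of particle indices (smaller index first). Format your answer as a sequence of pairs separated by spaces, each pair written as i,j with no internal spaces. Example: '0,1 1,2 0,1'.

Collision at t=1/7: particles 0 and 1 swap velocities; positions: p0=24/7 p1=24/7 p2=8 p3=87/7; velocities now: v0=-4 v1=3 v2=0 v3=3
Collision at t=5/3: particles 1 and 2 swap velocities; positions: p0=-8/3 p1=8 p2=8 p3=17; velocities now: v0=-4 v1=0 v2=3 v3=3

Answer: 0,1 1,2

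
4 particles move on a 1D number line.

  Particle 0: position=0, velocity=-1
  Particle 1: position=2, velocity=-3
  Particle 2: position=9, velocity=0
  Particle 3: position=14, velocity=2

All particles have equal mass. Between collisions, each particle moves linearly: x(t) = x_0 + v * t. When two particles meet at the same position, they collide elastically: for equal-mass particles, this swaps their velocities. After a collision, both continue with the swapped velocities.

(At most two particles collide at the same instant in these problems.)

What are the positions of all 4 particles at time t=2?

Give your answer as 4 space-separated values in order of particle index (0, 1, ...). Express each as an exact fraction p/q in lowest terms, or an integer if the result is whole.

Collision at t=1: particles 0 and 1 swap velocities; positions: p0=-1 p1=-1 p2=9 p3=16; velocities now: v0=-3 v1=-1 v2=0 v3=2
Advance to t=2 (no further collisions before then); velocities: v0=-3 v1=-1 v2=0 v3=2; positions = -4 -2 9 18

Answer: -4 -2 9 18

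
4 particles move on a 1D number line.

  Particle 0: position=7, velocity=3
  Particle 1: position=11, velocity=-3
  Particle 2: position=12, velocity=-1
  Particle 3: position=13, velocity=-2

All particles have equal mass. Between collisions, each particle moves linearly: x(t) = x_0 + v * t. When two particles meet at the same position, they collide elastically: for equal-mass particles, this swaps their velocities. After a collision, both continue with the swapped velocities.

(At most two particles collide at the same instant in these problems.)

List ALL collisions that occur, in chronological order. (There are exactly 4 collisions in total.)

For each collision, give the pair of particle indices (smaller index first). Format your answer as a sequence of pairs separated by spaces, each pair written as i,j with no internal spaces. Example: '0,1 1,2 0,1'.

Answer: 0,1 2,3 1,2 2,3

Derivation:
Collision at t=2/3: particles 0 and 1 swap velocities; positions: p0=9 p1=9 p2=34/3 p3=35/3; velocities now: v0=-3 v1=3 v2=-1 v3=-2
Collision at t=1: particles 2 and 3 swap velocities; positions: p0=8 p1=10 p2=11 p3=11; velocities now: v0=-3 v1=3 v2=-2 v3=-1
Collision at t=6/5: particles 1 and 2 swap velocities; positions: p0=37/5 p1=53/5 p2=53/5 p3=54/5; velocities now: v0=-3 v1=-2 v2=3 v3=-1
Collision at t=5/4: particles 2 and 3 swap velocities; positions: p0=29/4 p1=21/2 p2=43/4 p3=43/4; velocities now: v0=-3 v1=-2 v2=-1 v3=3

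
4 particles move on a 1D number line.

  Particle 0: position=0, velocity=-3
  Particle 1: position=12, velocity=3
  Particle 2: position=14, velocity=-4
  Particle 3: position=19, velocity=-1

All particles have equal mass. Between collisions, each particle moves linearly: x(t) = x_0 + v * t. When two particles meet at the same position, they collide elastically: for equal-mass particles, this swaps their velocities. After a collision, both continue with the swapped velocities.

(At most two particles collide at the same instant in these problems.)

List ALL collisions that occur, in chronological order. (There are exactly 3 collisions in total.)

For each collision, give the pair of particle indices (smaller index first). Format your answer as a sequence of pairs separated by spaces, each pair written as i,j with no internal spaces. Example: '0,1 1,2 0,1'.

Answer: 1,2 2,3 0,1

Derivation:
Collision at t=2/7: particles 1 and 2 swap velocities; positions: p0=-6/7 p1=90/7 p2=90/7 p3=131/7; velocities now: v0=-3 v1=-4 v2=3 v3=-1
Collision at t=7/4: particles 2 and 3 swap velocities; positions: p0=-21/4 p1=7 p2=69/4 p3=69/4; velocities now: v0=-3 v1=-4 v2=-1 v3=3
Collision at t=14: particles 0 and 1 swap velocities; positions: p0=-42 p1=-42 p2=5 p3=54; velocities now: v0=-4 v1=-3 v2=-1 v3=3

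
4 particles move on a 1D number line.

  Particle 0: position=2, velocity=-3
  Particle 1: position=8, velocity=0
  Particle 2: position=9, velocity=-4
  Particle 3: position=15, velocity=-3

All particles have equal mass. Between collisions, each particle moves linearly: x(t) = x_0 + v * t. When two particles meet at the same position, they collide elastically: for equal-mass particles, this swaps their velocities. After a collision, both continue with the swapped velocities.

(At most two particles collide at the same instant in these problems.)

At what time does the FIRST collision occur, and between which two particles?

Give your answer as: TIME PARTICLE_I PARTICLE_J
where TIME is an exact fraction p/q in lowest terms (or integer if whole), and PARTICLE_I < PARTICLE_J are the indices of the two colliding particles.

Answer: 1/4 1 2

Derivation:
Pair (0,1): pos 2,8 vel -3,0 -> not approaching (rel speed -3 <= 0)
Pair (1,2): pos 8,9 vel 0,-4 -> gap=1, closing at 4/unit, collide at t=1/4
Pair (2,3): pos 9,15 vel -4,-3 -> not approaching (rel speed -1 <= 0)
Earliest collision: t=1/4 between 1 and 2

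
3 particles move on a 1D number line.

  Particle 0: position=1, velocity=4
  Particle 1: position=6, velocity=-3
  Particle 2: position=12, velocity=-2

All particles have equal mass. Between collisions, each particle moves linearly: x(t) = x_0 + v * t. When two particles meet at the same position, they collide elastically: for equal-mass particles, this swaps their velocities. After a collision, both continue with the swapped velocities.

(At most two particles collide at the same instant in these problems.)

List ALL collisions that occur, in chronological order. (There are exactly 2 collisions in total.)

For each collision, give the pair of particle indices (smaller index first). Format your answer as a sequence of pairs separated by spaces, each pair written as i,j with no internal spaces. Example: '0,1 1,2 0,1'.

Collision at t=5/7: particles 0 and 1 swap velocities; positions: p0=27/7 p1=27/7 p2=74/7; velocities now: v0=-3 v1=4 v2=-2
Collision at t=11/6: particles 1 and 2 swap velocities; positions: p0=1/2 p1=25/3 p2=25/3; velocities now: v0=-3 v1=-2 v2=4

Answer: 0,1 1,2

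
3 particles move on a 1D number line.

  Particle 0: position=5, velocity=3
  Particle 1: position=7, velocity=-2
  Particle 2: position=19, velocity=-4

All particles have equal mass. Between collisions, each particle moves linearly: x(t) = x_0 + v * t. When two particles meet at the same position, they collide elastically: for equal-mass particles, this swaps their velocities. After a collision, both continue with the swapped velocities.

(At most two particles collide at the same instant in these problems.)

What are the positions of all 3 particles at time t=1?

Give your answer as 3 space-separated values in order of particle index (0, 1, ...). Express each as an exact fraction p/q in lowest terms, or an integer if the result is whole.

Answer: 5 8 15

Derivation:
Collision at t=2/5: particles 0 and 1 swap velocities; positions: p0=31/5 p1=31/5 p2=87/5; velocities now: v0=-2 v1=3 v2=-4
Advance to t=1 (no further collisions before then); velocities: v0=-2 v1=3 v2=-4; positions = 5 8 15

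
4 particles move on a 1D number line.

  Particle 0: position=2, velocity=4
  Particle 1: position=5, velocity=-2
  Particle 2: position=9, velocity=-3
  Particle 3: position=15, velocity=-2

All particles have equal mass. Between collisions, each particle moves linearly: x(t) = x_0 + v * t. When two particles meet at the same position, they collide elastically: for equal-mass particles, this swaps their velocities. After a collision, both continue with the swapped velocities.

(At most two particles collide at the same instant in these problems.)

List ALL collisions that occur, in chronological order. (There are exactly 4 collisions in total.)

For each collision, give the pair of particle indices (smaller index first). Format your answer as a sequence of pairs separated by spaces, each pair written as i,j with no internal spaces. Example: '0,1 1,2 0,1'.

Collision at t=1/2: particles 0 and 1 swap velocities; positions: p0=4 p1=4 p2=15/2 p3=14; velocities now: v0=-2 v1=4 v2=-3 v3=-2
Collision at t=1: particles 1 and 2 swap velocities; positions: p0=3 p1=6 p2=6 p3=13; velocities now: v0=-2 v1=-3 v2=4 v3=-2
Collision at t=13/6: particles 2 and 3 swap velocities; positions: p0=2/3 p1=5/2 p2=32/3 p3=32/3; velocities now: v0=-2 v1=-3 v2=-2 v3=4
Collision at t=4: particles 0 and 1 swap velocities; positions: p0=-3 p1=-3 p2=7 p3=18; velocities now: v0=-3 v1=-2 v2=-2 v3=4

Answer: 0,1 1,2 2,3 0,1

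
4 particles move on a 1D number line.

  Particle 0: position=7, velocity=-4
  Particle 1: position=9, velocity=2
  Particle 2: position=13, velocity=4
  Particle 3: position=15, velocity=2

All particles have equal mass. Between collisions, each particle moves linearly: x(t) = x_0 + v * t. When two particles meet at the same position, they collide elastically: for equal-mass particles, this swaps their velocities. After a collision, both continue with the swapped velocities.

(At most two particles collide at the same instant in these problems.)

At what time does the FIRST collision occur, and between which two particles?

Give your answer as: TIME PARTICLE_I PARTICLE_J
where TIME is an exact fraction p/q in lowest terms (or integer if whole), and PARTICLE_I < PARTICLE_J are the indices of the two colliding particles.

Answer: 1 2 3

Derivation:
Pair (0,1): pos 7,9 vel -4,2 -> not approaching (rel speed -6 <= 0)
Pair (1,2): pos 9,13 vel 2,4 -> not approaching (rel speed -2 <= 0)
Pair (2,3): pos 13,15 vel 4,2 -> gap=2, closing at 2/unit, collide at t=1
Earliest collision: t=1 between 2 and 3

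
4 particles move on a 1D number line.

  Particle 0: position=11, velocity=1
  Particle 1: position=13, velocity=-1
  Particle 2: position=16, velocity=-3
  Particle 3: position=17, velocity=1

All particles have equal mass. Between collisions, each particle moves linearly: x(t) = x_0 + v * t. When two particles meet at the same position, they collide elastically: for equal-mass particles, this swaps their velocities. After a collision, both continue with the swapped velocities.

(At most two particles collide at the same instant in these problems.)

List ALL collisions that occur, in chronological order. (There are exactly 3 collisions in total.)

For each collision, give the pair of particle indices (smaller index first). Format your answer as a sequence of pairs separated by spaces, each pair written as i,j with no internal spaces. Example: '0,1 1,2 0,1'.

Answer: 0,1 1,2 0,1

Derivation:
Collision at t=1: particles 0 and 1 swap velocities; positions: p0=12 p1=12 p2=13 p3=18; velocities now: v0=-1 v1=1 v2=-3 v3=1
Collision at t=5/4: particles 1 and 2 swap velocities; positions: p0=47/4 p1=49/4 p2=49/4 p3=73/4; velocities now: v0=-1 v1=-3 v2=1 v3=1
Collision at t=3/2: particles 0 and 1 swap velocities; positions: p0=23/2 p1=23/2 p2=25/2 p3=37/2; velocities now: v0=-3 v1=-1 v2=1 v3=1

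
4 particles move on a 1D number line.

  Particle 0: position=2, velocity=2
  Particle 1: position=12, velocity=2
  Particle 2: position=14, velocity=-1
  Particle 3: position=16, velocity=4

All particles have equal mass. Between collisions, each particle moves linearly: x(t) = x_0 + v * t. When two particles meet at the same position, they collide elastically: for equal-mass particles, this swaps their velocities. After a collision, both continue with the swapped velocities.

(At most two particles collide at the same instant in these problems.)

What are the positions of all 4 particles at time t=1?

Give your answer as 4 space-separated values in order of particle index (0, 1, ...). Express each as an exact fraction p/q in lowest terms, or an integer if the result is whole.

Collision at t=2/3: particles 1 and 2 swap velocities; positions: p0=10/3 p1=40/3 p2=40/3 p3=56/3; velocities now: v0=2 v1=-1 v2=2 v3=4
Advance to t=1 (no further collisions before then); velocities: v0=2 v1=-1 v2=2 v3=4; positions = 4 13 14 20

Answer: 4 13 14 20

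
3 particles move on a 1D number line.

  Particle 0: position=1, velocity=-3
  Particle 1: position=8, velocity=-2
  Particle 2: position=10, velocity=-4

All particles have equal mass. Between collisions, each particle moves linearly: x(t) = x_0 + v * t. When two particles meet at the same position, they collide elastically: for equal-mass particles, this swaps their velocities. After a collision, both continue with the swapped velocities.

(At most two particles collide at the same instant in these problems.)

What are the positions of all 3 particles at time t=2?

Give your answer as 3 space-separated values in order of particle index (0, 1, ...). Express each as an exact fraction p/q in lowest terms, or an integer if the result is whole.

Collision at t=1: particles 1 and 2 swap velocities; positions: p0=-2 p1=6 p2=6; velocities now: v0=-3 v1=-4 v2=-2
Advance to t=2 (no further collisions before then); velocities: v0=-3 v1=-4 v2=-2; positions = -5 2 4

Answer: -5 2 4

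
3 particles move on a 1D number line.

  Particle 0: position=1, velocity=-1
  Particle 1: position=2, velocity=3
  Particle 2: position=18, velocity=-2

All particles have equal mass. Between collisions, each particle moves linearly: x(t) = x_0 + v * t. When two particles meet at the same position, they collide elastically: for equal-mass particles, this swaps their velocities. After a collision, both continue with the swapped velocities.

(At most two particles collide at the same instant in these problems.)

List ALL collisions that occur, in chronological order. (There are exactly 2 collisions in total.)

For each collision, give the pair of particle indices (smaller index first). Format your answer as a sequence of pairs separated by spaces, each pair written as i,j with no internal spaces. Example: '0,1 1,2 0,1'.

Answer: 1,2 0,1

Derivation:
Collision at t=16/5: particles 1 and 2 swap velocities; positions: p0=-11/5 p1=58/5 p2=58/5; velocities now: v0=-1 v1=-2 v2=3
Collision at t=17: particles 0 and 1 swap velocities; positions: p0=-16 p1=-16 p2=53; velocities now: v0=-2 v1=-1 v2=3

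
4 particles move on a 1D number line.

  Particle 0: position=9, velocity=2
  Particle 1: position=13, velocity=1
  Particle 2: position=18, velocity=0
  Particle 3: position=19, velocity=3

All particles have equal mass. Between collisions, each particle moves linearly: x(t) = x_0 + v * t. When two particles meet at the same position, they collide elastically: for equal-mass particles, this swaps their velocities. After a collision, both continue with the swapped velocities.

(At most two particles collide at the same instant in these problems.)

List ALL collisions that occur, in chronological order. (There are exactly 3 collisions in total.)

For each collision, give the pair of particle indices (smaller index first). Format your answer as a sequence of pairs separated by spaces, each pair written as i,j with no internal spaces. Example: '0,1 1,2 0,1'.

Answer: 0,1 1,2 0,1

Derivation:
Collision at t=4: particles 0 and 1 swap velocities; positions: p0=17 p1=17 p2=18 p3=31; velocities now: v0=1 v1=2 v2=0 v3=3
Collision at t=9/2: particles 1 and 2 swap velocities; positions: p0=35/2 p1=18 p2=18 p3=65/2; velocities now: v0=1 v1=0 v2=2 v3=3
Collision at t=5: particles 0 and 1 swap velocities; positions: p0=18 p1=18 p2=19 p3=34; velocities now: v0=0 v1=1 v2=2 v3=3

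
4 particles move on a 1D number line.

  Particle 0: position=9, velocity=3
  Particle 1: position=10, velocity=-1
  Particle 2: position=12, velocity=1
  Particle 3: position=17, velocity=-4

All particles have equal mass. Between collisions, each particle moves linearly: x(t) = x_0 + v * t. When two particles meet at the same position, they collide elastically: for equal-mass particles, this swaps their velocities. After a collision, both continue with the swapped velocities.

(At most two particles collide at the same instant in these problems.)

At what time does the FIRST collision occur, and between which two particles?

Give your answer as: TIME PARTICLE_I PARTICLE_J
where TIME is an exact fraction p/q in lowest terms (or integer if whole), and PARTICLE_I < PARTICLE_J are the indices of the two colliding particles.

Answer: 1/4 0 1

Derivation:
Pair (0,1): pos 9,10 vel 3,-1 -> gap=1, closing at 4/unit, collide at t=1/4
Pair (1,2): pos 10,12 vel -1,1 -> not approaching (rel speed -2 <= 0)
Pair (2,3): pos 12,17 vel 1,-4 -> gap=5, closing at 5/unit, collide at t=1
Earliest collision: t=1/4 between 0 and 1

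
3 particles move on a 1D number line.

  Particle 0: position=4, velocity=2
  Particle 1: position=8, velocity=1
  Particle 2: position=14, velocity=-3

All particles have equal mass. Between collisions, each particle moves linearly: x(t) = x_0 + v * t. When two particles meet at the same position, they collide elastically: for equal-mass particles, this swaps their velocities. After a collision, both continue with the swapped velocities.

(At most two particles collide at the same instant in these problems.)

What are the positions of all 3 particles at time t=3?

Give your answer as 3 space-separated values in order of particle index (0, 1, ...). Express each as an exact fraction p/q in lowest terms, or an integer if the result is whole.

Collision at t=3/2: particles 1 and 2 swap velocities; positions: p0=7 p1=19/2 p2=19/2; velocities now: v0=2 v1=-3 v2=1
Collision at t=2: particles 0 and 1 swap velocities; positions: p0=8 p1=8 p2=10; velocities now: v0=-3 v1=2 v2=1
Advance to t=3 (no further collisions before then); velocities: v0=-3 v1=2 v2=1; positions = 5 10 11

Answer: 5 10 11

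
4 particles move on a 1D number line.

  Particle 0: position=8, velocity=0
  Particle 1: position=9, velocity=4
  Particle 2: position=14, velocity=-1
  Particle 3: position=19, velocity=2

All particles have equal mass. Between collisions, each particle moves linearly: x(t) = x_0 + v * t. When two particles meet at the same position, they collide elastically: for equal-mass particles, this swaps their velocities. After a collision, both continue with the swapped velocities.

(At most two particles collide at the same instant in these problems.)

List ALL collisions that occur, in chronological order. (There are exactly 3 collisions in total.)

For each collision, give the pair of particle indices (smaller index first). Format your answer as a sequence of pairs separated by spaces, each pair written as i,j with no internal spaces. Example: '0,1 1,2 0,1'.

Collision at t=1: particles 1 and 2 swap velocities; positions: p0=8 p1=13 p2=13 p3=21; velocities now: v0=0 v1=-1 v2=4 v3=2
Collision at t=5: particles 2 and 3 swap velocities; positions: p0=8 p1=9 p2=29 p3=29; velocities now: v0=0 v1=-1 v2=2 v3=4
Collision at t=6: particles 0 and 1 swap velocities; positions: p0=8 p1=8 p2=31 p3=33; velocities now: v0=-1 v1=0 v2=2 v3=4

Answer: 1,2 2,3 0,1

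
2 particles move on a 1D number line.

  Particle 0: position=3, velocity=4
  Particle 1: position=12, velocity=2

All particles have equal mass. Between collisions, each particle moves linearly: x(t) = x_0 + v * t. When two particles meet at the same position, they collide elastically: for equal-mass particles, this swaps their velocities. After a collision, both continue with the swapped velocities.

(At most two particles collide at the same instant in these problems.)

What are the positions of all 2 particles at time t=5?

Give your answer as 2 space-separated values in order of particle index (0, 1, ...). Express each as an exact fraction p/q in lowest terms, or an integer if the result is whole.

Answer: 22 23

Derivation:
Collision at t=9/2: particles 0 and 1 swap velocities; positions: p0=21 p1=21; velocities now: v0=2 v1=4
Advance to t=5 (no further collisions before then); velocities: v0=2 v1=4; positions = 22 23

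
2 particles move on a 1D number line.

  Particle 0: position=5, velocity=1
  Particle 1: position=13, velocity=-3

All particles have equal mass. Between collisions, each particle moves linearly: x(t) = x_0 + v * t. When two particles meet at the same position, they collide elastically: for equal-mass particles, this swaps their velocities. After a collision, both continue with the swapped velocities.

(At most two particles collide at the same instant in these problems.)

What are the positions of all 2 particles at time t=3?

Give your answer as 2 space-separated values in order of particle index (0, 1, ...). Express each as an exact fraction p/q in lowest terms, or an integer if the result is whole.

Answer: 4 8

Derivation:
Collision at t=2: particles 0 and 1 swap velocities; positions: p0=7 p1=7; velocities now: v0=-3 v1=1
Advance to t=3 (no further collisions before then); velocities: v0=-3 v1=1; positions = 4 8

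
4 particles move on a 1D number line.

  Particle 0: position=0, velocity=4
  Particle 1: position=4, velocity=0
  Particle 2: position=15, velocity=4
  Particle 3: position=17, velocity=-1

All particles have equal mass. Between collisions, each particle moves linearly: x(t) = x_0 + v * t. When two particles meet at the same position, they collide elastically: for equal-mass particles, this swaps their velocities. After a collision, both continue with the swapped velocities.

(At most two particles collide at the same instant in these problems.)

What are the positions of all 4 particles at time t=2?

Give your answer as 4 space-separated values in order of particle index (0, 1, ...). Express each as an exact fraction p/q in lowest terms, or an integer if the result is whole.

Collision at t=2/5: particles 2 and 3 swap velocities; positions: p0=8/5 p1=4 p2=83/5 p3=83/5; velocities now: v0=4 v1=0 v2=-1 v3=4
Collision at t=1: particles 0 and 1 swap velocities; positions: p0=4 p1=4 p2=16 p3=19; velocities now: v0=0 v1=4 v2=-1 v3=4
Advance to t=2 (no further collisions before then); velocities: v0=0 v1=4 v2=-1 v3=4; positions = 4 8 15 23

Answer: 4 8 15 23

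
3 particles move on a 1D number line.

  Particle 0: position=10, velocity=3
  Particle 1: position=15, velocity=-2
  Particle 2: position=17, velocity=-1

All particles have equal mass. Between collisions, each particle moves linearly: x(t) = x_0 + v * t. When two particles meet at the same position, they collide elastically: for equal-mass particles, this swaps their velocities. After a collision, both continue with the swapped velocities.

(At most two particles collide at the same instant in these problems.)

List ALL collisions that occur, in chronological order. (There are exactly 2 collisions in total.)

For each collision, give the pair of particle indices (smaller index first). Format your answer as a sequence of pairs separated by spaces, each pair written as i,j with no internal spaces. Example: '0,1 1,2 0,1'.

Answer: 0,1 1,2

Derivation:
Collision at t=1: particles 0 and 1 swap velocities; positions: p0=13 p1=13 p2=16; velocities now: v0=-2 v1=3 v2=-1
Collision at t=7/4: particles 1 and 2 swap velocities; positions: p0=23/2 p1=61/4 p2=61/4; velocities now: v0=-2 v1=-1 v2=3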